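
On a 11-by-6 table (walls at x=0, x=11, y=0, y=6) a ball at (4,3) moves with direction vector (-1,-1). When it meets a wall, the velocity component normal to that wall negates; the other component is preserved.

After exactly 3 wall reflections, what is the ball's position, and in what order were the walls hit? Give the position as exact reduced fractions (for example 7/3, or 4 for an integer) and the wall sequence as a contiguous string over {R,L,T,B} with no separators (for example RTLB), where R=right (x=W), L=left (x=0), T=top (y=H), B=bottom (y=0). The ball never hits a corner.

Final position: (5,6)
Wall sequence: BLT

1. t=3 → B at (1,0); v=(-1,1)
2. t=1 → L at (0,1); v=(1,1)
3. t=5 → T at (5,6); v=(1,-1)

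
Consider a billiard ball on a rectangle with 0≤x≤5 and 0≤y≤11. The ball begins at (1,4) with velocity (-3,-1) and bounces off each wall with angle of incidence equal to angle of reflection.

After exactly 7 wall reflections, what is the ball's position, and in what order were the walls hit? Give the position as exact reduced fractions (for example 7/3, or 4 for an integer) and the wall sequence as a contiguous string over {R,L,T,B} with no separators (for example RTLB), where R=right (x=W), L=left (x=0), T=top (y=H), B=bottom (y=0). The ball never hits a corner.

1. t=1/3 → L at (0,11/3); v=(3,-1)
2. t=5/3 → R at (5,2); v=(-3,-1)
3. t=5/3 → L at (0,1/3); v=(3,-1)
4. t=1/3 → B at (1,0); v=(3,1)
5. t=4/3 → R at (5,4/3); v=(-3,1)
6. t=5/3 → L at (0,3); v=(3,1)
7. t=5/3 → R at (5,14/3); v=(-3,1)

Final position: (5,14/3)
Wall sequence: LRLBRLR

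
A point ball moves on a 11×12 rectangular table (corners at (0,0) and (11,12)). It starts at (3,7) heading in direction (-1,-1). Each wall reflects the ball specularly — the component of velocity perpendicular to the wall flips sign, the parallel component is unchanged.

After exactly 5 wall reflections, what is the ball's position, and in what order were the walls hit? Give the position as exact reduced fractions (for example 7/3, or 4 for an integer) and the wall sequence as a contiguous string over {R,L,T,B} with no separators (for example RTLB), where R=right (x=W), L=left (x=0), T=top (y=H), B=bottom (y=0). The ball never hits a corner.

1. t=3 → L at (0,4); v=(1,-1)
2. t=4 → B at (4,0); v=(1,1)
3. t=7 → R at (11,7); v=(-1,1)
4. t=5 → T at (6,12); v=(-1,-1)
5. t=6 → L at (0,6); v=(1,-1)

Final position: (0,6)
Wall sequence: LBRTL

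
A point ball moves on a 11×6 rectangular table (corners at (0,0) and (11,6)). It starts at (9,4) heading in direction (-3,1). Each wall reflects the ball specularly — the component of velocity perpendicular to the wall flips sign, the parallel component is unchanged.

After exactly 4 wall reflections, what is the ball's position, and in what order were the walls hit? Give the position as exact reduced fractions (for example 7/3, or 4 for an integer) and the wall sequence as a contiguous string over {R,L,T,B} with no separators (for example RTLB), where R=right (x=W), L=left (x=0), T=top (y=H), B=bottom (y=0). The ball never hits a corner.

Final position: (7,0)
Wall sequence: TLRB

1. t=2 → T at (3,6); v=(-3,-1)
2. t=1 → L at (0,5); v=(3,-1)
3. t=11/3 → R at (11,4/3); v=(-3,-1)
4. t=4/3 → B at (7,0); v=(-3,1)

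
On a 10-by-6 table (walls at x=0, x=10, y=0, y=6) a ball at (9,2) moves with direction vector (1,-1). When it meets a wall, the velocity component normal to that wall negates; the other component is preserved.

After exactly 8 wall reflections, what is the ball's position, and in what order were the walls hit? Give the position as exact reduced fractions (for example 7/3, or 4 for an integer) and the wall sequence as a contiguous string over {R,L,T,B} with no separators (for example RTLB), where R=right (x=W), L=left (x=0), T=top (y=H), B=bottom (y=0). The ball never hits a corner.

Final position: (5,0)
Wall sequence: RBTLBTRB

1. t=1 → R at (10,1); v=(-1,-1)
2. t=1 → B at (9,0); v=(-1,1)
3. t=6 → T at (3,6); v=(-1,-1)
4. t=3 → L at (0,3); v=(1,-1)
5. t=3 → B at (3,0); v=(1,1)
6. t=6 → T at (9,6); v=(1,-1)
7. t=1 → R at (10,5); v=(-1,-1)
8. t=5 → B at (5,0); v=(-1,1)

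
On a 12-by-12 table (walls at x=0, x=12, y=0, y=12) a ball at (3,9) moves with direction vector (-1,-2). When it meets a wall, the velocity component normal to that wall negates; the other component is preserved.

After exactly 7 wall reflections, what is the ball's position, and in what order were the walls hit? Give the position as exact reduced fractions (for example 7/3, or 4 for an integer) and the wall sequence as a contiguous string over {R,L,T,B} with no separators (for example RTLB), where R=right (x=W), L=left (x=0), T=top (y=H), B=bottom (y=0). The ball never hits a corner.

Final position: (0,3)
Wall sequence: LBTRBTL

1. t=3 → L at (0,3); v=(1,-2)
2. t=3/2 → B at (3/2,0); v=(1,2)
3. t=6 → T at (15/2,12); v=(1,-2)
4. t=9/2 → R at (12,3); v=(-1,-2)
5. t=3/2 → B at (21/2,0); v=(-1,2)
6. t=6 → T at (9/2,12); v=(-1,-2)
7. t=9/2 → L at (0,3); v=(1,-2)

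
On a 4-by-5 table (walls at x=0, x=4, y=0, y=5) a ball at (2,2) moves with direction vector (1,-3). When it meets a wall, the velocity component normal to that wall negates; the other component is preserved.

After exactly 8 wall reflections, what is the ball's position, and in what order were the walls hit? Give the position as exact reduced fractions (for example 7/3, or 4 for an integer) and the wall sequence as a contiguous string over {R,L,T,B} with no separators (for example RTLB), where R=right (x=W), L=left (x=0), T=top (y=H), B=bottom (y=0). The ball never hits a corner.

1. t=2/3 → B at (8/3,0); v=(1,3)
2. t=4/3 → R at (4,4); v=(-1,3)
3. t=1/3 → T at (11/3,5); v=(-1,-3)
4. t=5/3 → B at (2,0); v=(-1,3)
5. t=5/3 → T at (1/3,5); v=(-1,-3)
6. t=1/3 → L at (0,4); v=(1,-3)
7. t=4/3 → B at (4/3,0); v=(1,3)
8. t=5/3 → T at (3,5); v=(1,-3)

Final position: (3,5)
Wall sequence: BRTBTLBT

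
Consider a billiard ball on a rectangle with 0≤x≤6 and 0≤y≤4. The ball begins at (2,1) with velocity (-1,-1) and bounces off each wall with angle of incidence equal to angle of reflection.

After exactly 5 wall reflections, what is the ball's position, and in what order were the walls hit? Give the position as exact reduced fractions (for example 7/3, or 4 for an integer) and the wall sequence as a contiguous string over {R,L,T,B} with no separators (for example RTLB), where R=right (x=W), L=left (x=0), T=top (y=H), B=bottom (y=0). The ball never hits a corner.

Final position: (5,0)
Wall sequence: BLTRB

1. t=1 → B at (1,0); v=(-1,1)
2. t=1 → L at (0,1); v=(1,1)
3. t=3 → T at (3,4); v=(1,-1)
4. t=3 → R at (6,1); v=(-1,-1)
5. t=1 → B at (5,0); v=(-1,1)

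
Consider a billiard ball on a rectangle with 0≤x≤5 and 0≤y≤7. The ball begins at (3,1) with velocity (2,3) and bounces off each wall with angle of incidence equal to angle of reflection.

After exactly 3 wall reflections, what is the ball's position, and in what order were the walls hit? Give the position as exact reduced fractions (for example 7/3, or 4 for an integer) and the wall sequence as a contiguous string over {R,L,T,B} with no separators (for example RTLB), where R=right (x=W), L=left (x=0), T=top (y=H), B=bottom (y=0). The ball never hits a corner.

Final position: (0,5/2)
Wall sequence: RTL

1. t=1 → R at (5,4); v=(-2,3)
2. t=1 → T at (3,7); v=(-2,-3)
3. t=3/2 → L at (0,5/2); v=(2,-3)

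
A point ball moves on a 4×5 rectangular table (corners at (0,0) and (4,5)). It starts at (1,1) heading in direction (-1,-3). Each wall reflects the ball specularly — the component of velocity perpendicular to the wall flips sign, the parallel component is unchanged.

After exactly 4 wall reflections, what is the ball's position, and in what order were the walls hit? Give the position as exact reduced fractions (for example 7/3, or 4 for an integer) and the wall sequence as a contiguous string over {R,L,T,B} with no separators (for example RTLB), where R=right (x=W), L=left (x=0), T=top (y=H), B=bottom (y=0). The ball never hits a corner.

1. t=1/3 → B at (2/3,0); v=(-1,3)
2. t=2/3 → L at (0,2); v=(1,3)
3. t=1 → T at (1,5); v=(1,-3)
4. t=5/3 → B at (8/3,0); v=(1,3)

Final position: (8/3,0)
Wall sequence: BLTB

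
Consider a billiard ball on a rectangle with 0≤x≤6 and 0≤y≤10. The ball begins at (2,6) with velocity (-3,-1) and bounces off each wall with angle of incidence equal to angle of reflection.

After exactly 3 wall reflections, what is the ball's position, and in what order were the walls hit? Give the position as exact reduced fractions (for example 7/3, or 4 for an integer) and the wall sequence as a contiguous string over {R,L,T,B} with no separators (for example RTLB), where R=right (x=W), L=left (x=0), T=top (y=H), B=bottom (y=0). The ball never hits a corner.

1. t=2/3 → L at (0,16/3); v=(3,-1)
2. t=2 → R at (6,10/3); v=(-3,-1)
3. t=2 → L at (0,4/3); v=(3,-1)

Final position: (0,4/3)
Wall sequence: LRL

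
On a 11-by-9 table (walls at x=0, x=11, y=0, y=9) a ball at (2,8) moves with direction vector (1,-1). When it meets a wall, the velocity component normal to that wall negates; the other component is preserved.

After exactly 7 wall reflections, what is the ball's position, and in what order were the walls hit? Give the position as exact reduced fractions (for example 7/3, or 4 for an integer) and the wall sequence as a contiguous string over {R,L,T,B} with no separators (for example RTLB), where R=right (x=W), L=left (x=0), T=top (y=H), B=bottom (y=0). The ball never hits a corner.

Final position: (7,9)
Wall sequence: BRTLBRT

1. t=8 → B at (10,0); v=(1,1)
2. t=1 → R at (11,1); v=(-1,1)
3. t=8 → T at (3,9); v=(-1,-1)
4. t=3 → L at (0,6); v=(1,-1)
5. t=6 → B at (6,0); v=(1,1)
6. t=5 → R at (11,5); v=(-1,1)
7. t=4 → T at (7,9); v=(-1,-1)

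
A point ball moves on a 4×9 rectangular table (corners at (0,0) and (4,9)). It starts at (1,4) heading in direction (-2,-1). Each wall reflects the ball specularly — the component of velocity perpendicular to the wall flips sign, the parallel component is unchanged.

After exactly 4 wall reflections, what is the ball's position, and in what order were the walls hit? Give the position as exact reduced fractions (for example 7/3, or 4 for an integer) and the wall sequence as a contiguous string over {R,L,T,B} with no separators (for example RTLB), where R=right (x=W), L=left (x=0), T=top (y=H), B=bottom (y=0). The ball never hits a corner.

Final position: (0,1/2)
Wall sequence: LRBL

1. t=1/2 → L at (0,7/2); v=(2,-1)
2. t=2 → R at (4,3/2); v=(-2,-1)
3. t=3/2 → B at (1,0); v=(-2,1)
4. t=1/2 → L at (0,1/2); v=(2,1)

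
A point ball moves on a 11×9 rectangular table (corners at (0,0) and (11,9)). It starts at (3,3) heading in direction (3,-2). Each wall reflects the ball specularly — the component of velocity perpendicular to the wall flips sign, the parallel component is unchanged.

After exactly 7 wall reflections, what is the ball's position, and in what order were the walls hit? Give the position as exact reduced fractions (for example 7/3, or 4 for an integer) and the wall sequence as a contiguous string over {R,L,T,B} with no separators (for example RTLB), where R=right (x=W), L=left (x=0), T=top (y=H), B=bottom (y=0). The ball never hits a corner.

1. t=3/2 → B at (15/2,0); v=(3,2)
2. t=7/6 → R at (11,7/3); v=(-3,2)
3. t=10/3 → T at (1,9); v=(-3,-2)
4. t=1/3 → L at (0,25/3); v=(3,-2)
5. t=11/3 → R at (11,1); v=(-3,-2)
6. t=1/2 → B at (19/2,0); v=(-3,2)
7. t=19/6 → L at (0,19/3); v=(3,2)

Final position: (0,19/3)
Wall sequence: BRTLRBL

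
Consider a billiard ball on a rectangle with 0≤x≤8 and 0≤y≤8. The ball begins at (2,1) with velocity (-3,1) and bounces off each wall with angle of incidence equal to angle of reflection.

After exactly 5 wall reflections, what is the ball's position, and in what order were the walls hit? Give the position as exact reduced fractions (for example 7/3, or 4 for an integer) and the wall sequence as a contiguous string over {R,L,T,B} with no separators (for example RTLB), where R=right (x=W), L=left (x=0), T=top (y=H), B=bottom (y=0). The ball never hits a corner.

Final position: (8,19/3)
Wall sequence: LRLTR

1. t=2/3 → L at (0,5/3); v=(3,1)
2. t=8/3 → R at (8,13/3); v=(-3,1)
3. t=8/3 → L at (0,7); v=(3,1)
4. t=1 → T at (3,8); v=(3,-1)
5. t=5/3 → R at (8,19/3); v=(-3,-1)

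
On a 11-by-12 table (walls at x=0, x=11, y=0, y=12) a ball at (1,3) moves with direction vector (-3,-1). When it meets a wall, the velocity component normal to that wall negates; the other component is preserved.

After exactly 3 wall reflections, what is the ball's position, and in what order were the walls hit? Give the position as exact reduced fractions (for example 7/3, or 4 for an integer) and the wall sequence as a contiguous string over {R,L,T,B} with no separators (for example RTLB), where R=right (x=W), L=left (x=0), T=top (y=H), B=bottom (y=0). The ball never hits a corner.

Final position: (11,1)
Wall sequence: LBR

1. t=1/3 → L at (0,8/3); v=(3,-1)
2. t=8/3 → B at (8,0); v=(3,1)
3. t=1 → R at (11,1); v=(-3,1)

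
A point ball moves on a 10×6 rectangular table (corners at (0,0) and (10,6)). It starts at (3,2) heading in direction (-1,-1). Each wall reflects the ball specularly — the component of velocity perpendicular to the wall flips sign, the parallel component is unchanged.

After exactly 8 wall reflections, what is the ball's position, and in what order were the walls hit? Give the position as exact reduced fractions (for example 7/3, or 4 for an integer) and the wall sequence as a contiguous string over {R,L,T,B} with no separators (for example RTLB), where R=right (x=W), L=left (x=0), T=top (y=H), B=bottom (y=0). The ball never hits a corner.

Final position: (3,0)
Wall sequence: BLTRBTLB

1. t=2 → B at (1,0); v=(-1,1)
2. t=1 → L at (0,1); v=(1,1)
3. t=5 → T at (5,6); v=(1,-1)
4. t=5 → R at (10,1); v=(-1,-1)
5. t=1 → B at (9,0); v=(-1,1)
6. t=6 → T at (3,6); v=(-1,-1)
7. t=3 → L at (0,3); v=(1,-1)
8. t=3 → B at (3,0); v=(1,1)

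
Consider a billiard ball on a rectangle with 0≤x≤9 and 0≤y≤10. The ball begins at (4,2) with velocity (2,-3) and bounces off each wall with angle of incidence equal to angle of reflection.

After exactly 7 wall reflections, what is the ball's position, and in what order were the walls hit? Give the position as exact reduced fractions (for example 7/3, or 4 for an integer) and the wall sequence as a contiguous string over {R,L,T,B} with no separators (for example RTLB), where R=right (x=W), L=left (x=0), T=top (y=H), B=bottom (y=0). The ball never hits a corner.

Final position: (9,15/2)
Wall sequence: BRTLBTR

1. t=2/3 → B at (16/3,0); v=(2,3)
2. t=11/6 → R at (9,11/2); v=(-2,3)
3. t=3/2 → T at (6,10); v=(-2,-3)
4. t=3 → L at (0,1); v=(2,-3)
5. t=1/3 → B at (2/3,0); v=(2,3)
6. t=10/3 → T at (22/3,10); v=(2,-3)
7. t=5/6 → R at (9,15/2); v=(-2,-3)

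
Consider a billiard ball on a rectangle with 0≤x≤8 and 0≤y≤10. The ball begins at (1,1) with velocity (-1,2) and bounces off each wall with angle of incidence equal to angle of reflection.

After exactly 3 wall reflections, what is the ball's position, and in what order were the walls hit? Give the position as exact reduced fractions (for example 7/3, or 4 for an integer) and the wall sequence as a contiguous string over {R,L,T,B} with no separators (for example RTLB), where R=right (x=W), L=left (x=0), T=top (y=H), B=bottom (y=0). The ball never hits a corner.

Final position: (8,1)
Wall sequence: LTR

1. t=1 → L at (0,3); v=(1,2)
2. t=7/2 → T at (7/2,10); v=(1,-2)
3. t=9/2 → R at (8,1); v=(-1,-2)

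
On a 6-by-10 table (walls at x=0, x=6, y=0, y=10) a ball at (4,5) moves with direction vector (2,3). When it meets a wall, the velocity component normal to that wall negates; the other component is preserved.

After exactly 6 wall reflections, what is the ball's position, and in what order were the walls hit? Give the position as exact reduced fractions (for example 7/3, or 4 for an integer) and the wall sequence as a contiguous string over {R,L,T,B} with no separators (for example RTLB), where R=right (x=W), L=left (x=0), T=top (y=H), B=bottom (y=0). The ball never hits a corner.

1. t=1 → R at (6,8); v=(-2,3)
2. t=2/3 → T at (14/3,10); v=(-2,-3)
3. t=7/3 → L at (0,3); v=(2,-3)
4. t=1 → B at (2,0); v=(2,3)
5. t=2 → R at (6,6); v=(-2,3)
6. t=4/3 → T at (10/3,10); v=(-2,-3)

Final position: (10/3,10)
Wall sequence: RTLBRT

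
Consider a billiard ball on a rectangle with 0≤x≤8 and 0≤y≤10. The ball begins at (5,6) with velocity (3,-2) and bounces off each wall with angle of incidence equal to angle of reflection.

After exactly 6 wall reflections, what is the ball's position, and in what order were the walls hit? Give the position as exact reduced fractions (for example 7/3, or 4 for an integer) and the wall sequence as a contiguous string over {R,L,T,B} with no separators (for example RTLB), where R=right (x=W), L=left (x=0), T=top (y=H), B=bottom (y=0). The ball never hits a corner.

1. t=1 → R at (8,4); v=(-3,-2)
2. t=2 → B at (2,0); v=(-3,2)
3. t=2/3 → L at (0,4/3); v=(3,2)
4. t=8/3 → R at (8,20/3); v=(-3,2)
5. t=5/3 → T at (3,10); v=(-3,-2)
6. t=1 → L at (0,8); v=(3,-2)

Final position: (0,8)
Wall sequence: RBLRTL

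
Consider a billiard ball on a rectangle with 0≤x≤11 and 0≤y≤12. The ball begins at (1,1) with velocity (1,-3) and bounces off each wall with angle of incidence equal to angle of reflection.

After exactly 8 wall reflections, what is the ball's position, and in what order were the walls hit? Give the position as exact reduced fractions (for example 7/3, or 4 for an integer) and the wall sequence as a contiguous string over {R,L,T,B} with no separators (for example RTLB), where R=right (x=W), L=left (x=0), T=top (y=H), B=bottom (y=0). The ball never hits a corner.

Final position: (0,10)
Wall sequence: BTBRTBTL

1. t=1/3 → B at (4/3,0); v=(1,3)
2. t=4 → T at (16/3,12); v=(1,-3)
3. t=4 → B at (28/3,0); v=(1,3)
4. t=5/3 → R at (11,5); v=(-1,3)
5. t=7/3 → T at (26/3,12); v=(-1,-3)
6. t=4 → B at (14/3,0); v=(-1,3)
7. t=4 → T at (2/3,12); v=(-1,-3)
8. t=2/3 → L at (0,10); v=(1,-3)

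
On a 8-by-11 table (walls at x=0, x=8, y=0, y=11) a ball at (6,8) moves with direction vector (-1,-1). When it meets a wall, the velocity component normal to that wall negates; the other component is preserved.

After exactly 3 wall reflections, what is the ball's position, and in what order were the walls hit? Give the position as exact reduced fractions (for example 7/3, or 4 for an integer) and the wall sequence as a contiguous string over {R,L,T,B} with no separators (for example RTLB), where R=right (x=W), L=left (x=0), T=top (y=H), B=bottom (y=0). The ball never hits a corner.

1. t=6 → L at (0,2); v=(1,-1)
2. t=2 → B at (2,0); v=(1,1)
3. t=6 → R at (8,6); v=(-1,1)

Final position: (8,6)
Wall sequence: LBR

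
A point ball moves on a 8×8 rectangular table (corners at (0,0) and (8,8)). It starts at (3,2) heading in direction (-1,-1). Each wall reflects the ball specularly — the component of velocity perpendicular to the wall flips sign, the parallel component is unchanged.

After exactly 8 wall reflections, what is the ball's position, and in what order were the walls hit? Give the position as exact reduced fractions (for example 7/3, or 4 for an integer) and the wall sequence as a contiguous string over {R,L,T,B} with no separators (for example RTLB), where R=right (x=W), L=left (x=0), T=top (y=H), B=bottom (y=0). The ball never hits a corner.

Final position: (8,7)
Wall sequence: BLTRBLTR

1. t=2 → B at (1,0); v=(-1,1)
2. t=1 → L at (0,1); v=(1,1)
3. t=7 → T at (7,8); v=(1,-1)
4. t=1 → R at (8,7); v=(-1,-1)
5. t=7 → B at (1,0); v=(-1,1)
6. t=1 → L at (0,1); v=(1,1)
7. t=7 → T at (7,8); v=(1,-1)
8. t=1 → R at (8,7); v=(-1,-1)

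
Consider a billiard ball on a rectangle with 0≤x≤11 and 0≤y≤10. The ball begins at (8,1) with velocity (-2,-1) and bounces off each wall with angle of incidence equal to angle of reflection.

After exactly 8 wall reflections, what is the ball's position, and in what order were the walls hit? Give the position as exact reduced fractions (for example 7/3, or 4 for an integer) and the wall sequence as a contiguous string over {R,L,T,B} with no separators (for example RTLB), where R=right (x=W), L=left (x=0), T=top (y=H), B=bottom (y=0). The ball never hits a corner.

1. t=1 → B at (6,0); v=(-2,1)
2. t=3 → L at (0,3); v=(2,1)
3. t=11/2 → R at (11,17/2); v=(-2,1)
4. t=3/2 → T at (8,10); v=(-2,-1)
5. t=4 → L at (0,6); v=(2,-1)
6. t=11/2 → R at (11,1/2); v=(-2,-1)
7. t=1/2 → B at (10,0); v=(-2,1)
8. t=5 → L at (0,5); v=(2,1)

Final position: (0,5)
Wall sequence: BLRTLRBL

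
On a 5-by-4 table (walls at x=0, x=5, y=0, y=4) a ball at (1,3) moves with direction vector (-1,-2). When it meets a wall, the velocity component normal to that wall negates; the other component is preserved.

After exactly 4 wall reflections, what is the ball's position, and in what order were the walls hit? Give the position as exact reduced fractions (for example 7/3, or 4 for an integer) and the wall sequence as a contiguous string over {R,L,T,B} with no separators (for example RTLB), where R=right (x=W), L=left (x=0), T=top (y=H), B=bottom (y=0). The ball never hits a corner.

1. t=1 → L at (0,1); v=(1,-2)
2. t=1/2 → B at (1/2,0); v=(1,2)
3. t=2 → T at (5/2,4); v=(1,-2)
4. t=2 → B at (9/2,0); v=(1,2)

Final position: (9/2,0)
Wall sequence: LBTB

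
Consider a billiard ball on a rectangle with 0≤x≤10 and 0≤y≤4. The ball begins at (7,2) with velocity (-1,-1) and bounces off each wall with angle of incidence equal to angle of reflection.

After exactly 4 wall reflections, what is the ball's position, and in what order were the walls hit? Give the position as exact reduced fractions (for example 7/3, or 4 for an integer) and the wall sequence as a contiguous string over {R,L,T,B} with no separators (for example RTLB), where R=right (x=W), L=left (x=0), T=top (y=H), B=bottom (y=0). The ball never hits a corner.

Final position: (3,0)
Wall sequence: BTLB

1. t=2 → B at (5,0); v=(-1,1)
2. t=4 → T at (1,4); v=(-1,-1)
3. t=1 → L at (0,3); v=(1,-1)
4. t=3 → B at (3,0); v=(1,1)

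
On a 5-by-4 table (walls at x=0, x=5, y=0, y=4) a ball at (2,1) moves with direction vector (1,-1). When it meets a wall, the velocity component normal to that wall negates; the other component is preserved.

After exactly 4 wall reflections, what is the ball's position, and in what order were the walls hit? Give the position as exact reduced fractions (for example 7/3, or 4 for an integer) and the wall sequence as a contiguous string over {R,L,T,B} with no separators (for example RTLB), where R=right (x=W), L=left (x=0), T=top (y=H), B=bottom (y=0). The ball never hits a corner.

1. t=1 → B at (3,0); v=(1,1)
2. t=2 → R at (5,2); v=(-1,1)
3. t=2 → T at (3,4); v=(-1,-1)
4. t=3 → L at (0,1); v=(1,-1)

Final position: (0,1)
Wall sequence: BRTL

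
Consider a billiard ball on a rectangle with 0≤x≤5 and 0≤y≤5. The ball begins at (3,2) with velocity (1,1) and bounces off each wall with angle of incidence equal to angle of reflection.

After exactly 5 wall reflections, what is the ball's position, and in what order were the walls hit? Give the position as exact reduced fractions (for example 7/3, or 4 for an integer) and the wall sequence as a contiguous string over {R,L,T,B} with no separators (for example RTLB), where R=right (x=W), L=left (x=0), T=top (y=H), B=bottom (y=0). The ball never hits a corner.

1. t=2 → R at (5,4); v=(-1,1)
2. t=1 → T at (4,5); v=(-1,-1)
3. t=4 → L at (0,1); v=(1,-1)
4. t=1 → B at (1,0); v=(1,1)
5. t=4 → R at (5,4); v=(-1,1)

Final position: (5,4)
Wall sequence: RTLBR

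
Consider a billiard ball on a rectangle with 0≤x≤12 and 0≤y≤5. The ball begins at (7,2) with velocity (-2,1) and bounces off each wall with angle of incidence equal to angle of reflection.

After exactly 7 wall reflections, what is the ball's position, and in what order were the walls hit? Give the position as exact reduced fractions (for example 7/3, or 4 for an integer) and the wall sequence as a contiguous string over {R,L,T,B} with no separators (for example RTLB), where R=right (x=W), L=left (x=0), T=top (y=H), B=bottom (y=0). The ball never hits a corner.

1. t=3 → T at (1,5); v=(-2,-1)
2. t=1/2 → L at (0,9/2); v=(2,-1)
3. t=9/2 → B at (9,0); v=(2,1)
4. t=3/2 → R at (12,3/2); v=(-2,1)
5. t=7/2 → T at (5,5); v=(-2,-1)
6. t=5/2 → L at (0,5/2); v=(2,-1)
7. t=5/2 → B at (5,0); v=(2,1)

Final position: (5,0)
Wall sequence: TLBRTLB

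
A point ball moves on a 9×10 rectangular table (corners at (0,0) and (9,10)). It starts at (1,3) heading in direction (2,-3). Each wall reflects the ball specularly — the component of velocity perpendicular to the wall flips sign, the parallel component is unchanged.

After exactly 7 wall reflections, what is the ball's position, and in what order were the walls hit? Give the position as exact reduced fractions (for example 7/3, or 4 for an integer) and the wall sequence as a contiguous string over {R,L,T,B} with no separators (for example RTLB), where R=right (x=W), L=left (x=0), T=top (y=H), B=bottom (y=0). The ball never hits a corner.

Final position: (9,4)
Wall sequence: BRTBLTR

1. t=1 → B at (3,0); v=(2,3)
2. t=3 → R at (9,9); v=(-2,3)
3. t=1/3 → T at (25/3,10); v=(-2,-3)
4. t=10/3 → B at (5/3,0); v=(-2,3)
5. t=5/6 → L at (0,5/2); v=(2,3)
6. t=5/2 → T at (5,10); v=(2,-3)
7. t=2 → R at (9,4); v=(-2,-3)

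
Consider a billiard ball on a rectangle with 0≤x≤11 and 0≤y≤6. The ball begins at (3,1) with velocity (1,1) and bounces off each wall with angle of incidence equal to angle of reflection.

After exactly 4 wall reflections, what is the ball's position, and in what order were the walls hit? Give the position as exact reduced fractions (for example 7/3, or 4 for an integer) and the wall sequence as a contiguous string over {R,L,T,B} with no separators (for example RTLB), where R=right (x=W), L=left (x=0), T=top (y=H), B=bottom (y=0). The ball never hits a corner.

Final position: (2,6)
Wall sequence: TRBT

1. t=5 → T at (8,6); v=(1,-1)
2. t=3 → R at (11,3); v=(-1,-1)
3. t=3 → B at (8,0); v=(-1,1)
4. t=6 → T at (2,6); v=(-1,-1)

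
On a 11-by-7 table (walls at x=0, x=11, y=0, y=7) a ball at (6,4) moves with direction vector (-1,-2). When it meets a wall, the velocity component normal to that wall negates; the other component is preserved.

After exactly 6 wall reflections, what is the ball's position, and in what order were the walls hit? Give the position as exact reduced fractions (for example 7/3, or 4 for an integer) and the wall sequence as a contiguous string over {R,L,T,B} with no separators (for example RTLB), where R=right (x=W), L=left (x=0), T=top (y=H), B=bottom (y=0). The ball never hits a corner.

Final position: (10,0)
Wall sequence: BTLBTB

1. t=2 → B at (4,0); v=(-1,2)
2. t=7/2 → T at (1/2,7); v=(-1,-2)
3. t=1/2 → L at (0,6); v=(1,-2)
4. t=3 → B at (3,0); v=(1,2)
5. t=7/2 → T at (13/2,7); v=(1,-2)
6. t=7/2 → B at (10,0); v=(1,2)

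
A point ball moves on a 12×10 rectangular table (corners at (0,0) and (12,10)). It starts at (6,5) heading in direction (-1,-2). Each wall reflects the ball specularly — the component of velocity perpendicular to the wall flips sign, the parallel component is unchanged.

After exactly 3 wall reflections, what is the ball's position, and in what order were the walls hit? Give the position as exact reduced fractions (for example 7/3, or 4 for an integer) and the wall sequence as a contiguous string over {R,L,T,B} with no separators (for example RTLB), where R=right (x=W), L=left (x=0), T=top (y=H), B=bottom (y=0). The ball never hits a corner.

Final position: (3/2,10)
Wall sequence: BLT

1. t=5/2 → B at (7/2,0); v=(-1,2)
2. t=7/2 → L at (0,7); v=(1,2)
3. t=3/2 → T at (3/2,10); v=(1,-2)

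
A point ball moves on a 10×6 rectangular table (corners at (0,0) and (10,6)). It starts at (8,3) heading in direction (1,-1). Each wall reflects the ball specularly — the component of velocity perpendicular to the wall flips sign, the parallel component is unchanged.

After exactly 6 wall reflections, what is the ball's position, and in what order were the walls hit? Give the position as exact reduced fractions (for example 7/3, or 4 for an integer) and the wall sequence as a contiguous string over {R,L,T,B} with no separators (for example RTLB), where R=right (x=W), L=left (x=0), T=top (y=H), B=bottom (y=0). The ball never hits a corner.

1. t=2 → R at (10,1); v=(-1,-1)
2. t=1 → B at (9,0); v=(-1,1)
3. t=6 → T at (3,6); v=(-1,-1)
4. t=3 → L at (0,3); v=(1,-1)
5. t=3 → B at (3,0); v=(1,1)
6. t=6 → T at (9,6); v=(1,-1)

Final position: (9,6)
Wall sequence: RBTLBT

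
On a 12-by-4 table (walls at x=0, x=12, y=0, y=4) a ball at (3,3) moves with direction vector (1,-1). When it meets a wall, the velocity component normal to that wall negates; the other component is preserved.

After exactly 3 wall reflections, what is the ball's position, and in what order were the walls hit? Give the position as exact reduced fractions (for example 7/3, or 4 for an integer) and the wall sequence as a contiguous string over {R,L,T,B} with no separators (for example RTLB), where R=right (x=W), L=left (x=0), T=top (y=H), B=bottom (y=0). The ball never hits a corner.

1. t=3 → B at (6,0); v=(1,1)
2. t=4 → T at (10,4); v=(1,-1)
3. t=2 → R at (12,2); v=(-1,-1)

Final position: (12,2)
Wall sequence: BTR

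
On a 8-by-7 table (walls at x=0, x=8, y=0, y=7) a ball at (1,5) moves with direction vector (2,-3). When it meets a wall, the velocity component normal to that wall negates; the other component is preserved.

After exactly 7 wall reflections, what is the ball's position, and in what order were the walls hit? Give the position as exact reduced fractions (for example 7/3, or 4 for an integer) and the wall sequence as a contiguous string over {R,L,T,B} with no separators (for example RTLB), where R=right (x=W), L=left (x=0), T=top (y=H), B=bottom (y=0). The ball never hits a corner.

1. t=5/3 → B at (13/3,0); v=(2,3)
2. t=11/6 → R at (8,11/2); v=(-2,3)
3. t=1/2 → T at (7,7); v=(-2,-3)
4. t=7/3 → B at (7/3,0); v=(-2,3)
5. t=7/6 → L at (0,7/2); v=(2,3)
6. t=7/6 → T at (7/3,7); v=(2,-3)
7. t=7/3 → B at (7,0); v=(2,3)

Final position: (7,0)
Wall sequence: BRTBLTB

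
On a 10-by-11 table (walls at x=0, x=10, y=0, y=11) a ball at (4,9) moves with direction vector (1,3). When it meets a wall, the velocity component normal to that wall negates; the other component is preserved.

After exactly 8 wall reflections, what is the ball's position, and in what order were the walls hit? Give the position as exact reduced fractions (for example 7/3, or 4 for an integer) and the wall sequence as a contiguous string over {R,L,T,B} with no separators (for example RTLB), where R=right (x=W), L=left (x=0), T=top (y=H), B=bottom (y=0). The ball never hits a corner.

1. t=2/3 → T at (14/3,11); v=(1,-3)
2. t=11/3 → B at (25/3,0); v=(1,3)
3. t=5/3 → R at (10,5); v=(-1,3)
4. t=2 → T at (8,11); v=(-1,-3)
5. t=11/3 → B at (13/3,0); v=(-1,3)
6. t=11/3 → T at (2/3,11); v=(-1,-3)
7. t=2/3 → L at (0,9); v=(1,-3)
8. t=3 → B at (3,0); v=(1,3)

Final position: (3,0)
Wall sequence: TBRTBTLB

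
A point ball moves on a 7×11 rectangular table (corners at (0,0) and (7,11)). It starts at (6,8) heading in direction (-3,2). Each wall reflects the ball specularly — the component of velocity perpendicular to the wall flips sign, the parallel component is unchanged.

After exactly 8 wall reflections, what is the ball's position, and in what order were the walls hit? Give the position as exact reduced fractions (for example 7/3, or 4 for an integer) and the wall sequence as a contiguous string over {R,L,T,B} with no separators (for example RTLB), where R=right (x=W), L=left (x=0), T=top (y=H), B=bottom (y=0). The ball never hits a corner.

Final position: (7/2,11)
Wall sequence: TLRLBRLT

1. t=3/2 → T at (3/2,11); v=(-3,-2)
2. t=1/2 → L at (0,10); v=(3,-2)
3. t=7/3 → R at (7,16/3); v=(-3,-2)
4. t=7/3 → L at (0,2/3); v=(3,-2)
5. t=1/3 → B at (1,0); v=(3,2)
6. t=2 → R at (7,4); v=(-3,2)
7. t=7/3 → L at (0,26/3); v=(3,2)
8. t=7/6 → T at (7/2,11); v=(3,-2)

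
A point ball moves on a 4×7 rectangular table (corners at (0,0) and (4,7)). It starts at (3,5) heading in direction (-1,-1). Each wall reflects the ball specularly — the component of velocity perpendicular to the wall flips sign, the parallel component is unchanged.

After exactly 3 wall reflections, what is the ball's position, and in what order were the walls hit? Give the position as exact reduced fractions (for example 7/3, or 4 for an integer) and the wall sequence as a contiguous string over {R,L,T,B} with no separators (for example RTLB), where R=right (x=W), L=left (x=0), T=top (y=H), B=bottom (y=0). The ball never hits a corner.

Final position: (4,2)
Wall sequence: LBR

1. t=3 → L at (0,2); v=(1,-1)
2. t=2 → B at (2,0); v=(1,1)
3. t=2 → R at (4,2); v=(-1,1)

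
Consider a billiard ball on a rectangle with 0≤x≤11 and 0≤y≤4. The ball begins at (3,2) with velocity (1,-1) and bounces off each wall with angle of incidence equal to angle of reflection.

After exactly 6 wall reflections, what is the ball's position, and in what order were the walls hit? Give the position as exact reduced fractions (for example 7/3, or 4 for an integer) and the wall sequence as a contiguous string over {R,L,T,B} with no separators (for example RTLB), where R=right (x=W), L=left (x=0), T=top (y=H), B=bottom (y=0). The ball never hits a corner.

Final position: (1,0)
Wall sequence: BTRBTB

1. t=2 → B at (5,0); v=(1,1)
2. t=4 → T at (9,4); v=(1,-1)
3. t=2 → R at (11,2); v=(-1,-1)
4. t=2 → B at (9,0); v=(-1,1)
5. t=4 → T at (5,4); v=(-1,-1)
6. t=4 → B at (1,0); v=(-1,1)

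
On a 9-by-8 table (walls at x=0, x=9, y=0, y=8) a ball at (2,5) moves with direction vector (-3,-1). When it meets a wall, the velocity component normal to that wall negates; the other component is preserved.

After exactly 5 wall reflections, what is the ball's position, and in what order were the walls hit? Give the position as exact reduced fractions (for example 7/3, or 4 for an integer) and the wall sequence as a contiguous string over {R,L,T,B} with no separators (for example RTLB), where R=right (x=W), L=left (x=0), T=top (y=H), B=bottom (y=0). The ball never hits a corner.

1. t=2/3 → L at (0,13/3); v=(3,-1)
2. t=3 → R at (9,4/3); v=(-3,-1)
3. t=4/3 → B at (5,0); v=(-3,1)
4. t=5/3 → L at (0,5/3); v=(3,1)
5. t=3 → R at (9,14/3); v=(-3,1)

Final position: (9,14/3)
Wall sequence: LRBLR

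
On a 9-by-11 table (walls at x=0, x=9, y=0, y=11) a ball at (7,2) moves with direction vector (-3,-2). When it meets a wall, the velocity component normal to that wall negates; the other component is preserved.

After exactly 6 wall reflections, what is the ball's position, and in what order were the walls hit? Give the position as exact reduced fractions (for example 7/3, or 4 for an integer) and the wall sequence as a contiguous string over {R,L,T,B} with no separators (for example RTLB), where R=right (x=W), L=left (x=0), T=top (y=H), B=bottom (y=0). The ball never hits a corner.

Final position: (9,4/3)
Wall sequence: BLRTLR

1. t=1 → B at (4,0); v=(-3,2)
2. t=4/3 → L at (0,8/3); v=(3,2)
3. t=3 → R at (9,26/3); v=(-3,2)
4. t=7/6 → T at (11/2,11); v=(-3,-2)
5. t=11/6 → L at (0,22/3); v=(3,-2)
6. t=3 → R at (9,4/3); v=(-3,-2)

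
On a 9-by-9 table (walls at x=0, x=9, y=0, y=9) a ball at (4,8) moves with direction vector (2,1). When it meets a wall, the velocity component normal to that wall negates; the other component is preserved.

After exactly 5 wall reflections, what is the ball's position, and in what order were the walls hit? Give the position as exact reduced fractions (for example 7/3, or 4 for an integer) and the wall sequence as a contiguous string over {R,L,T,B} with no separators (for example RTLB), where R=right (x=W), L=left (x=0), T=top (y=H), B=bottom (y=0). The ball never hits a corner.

1. t=1 → T at (6,9); v=(2,-1)
2. t=3/2 → R at (9,15/2); v=(-2,-1)
3. t=9/2 → L at (0,3); v=(2,-1)
4. t=3 → B at (6,0); v=(2,1)
5. t=3/2 → R at (9,3/2); v=(-2,1)

Final position: (9,3/2)
Wall sequence: TRLBR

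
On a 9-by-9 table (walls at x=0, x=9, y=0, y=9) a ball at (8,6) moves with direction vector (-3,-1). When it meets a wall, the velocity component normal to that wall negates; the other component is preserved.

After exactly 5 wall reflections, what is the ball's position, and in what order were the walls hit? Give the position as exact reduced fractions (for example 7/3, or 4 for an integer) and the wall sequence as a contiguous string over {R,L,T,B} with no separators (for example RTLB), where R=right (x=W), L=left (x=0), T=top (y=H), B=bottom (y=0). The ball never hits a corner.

Final position: (9,17/3)
Wall sequence: LRBLR

1. t=8/3 → L at (0,10/3); v=(3,-1)
2. t=3 → R at (9,1/3); v=(-3,-1)
3. t=1/3 → B at (8,0); v=(-3,1)
4. t=8/3 → L at (0,8/3); v=(3,1)
5. t=3 → R at (9,17/3); v=(-3,1)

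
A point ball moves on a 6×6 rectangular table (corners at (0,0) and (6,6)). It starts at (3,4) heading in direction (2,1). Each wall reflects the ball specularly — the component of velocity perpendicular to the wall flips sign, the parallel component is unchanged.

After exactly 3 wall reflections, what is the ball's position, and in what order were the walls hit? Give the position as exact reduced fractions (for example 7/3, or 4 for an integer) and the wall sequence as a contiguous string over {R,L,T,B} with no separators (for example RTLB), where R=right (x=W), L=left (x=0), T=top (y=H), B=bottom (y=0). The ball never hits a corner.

1. t=3/2 → R at (6,11/2); v=(-2,1)
2. t=1/2 → T at (5,6); v=(-2,-1)
3. t=5/2 → L at (0,7/2); v=(2,-1)

Final position: (0,7/2)
Wall sequence: RTL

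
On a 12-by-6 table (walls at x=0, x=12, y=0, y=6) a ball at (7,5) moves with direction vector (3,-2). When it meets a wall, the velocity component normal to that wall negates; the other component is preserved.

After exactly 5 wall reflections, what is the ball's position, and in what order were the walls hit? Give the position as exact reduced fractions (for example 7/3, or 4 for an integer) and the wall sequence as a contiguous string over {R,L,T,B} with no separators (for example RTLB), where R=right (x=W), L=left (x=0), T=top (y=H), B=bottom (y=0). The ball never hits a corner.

Final position: (17/2,0)
Wall sequence: RBTLB

1. t=5/3 → R at (12,5/3); v=(-3,-2)
2. t=5/6 → B at (19/2,0); v=(-3,2)
3. t=3 → T at (1/2,6); v=(-3,-2)
4. t=1/6 → L at (0,17/3); v=(3,-2)
5. t=17/6 → B at (17/2,0); v=(3,2)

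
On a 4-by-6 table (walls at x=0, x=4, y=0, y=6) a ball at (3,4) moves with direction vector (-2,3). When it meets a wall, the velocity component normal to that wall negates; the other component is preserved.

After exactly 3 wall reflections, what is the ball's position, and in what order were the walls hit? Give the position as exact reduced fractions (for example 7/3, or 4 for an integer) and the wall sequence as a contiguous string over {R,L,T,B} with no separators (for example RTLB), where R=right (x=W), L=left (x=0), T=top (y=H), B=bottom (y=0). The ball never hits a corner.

1. t=2/3 → T at (5/3,6); v=(-2,-3)
2. t=5/6 → L at (0,7/2); v=(2,-3)
3. t=7/6 → B at (7/3,0); v=(2,3)

Final position: (7/3,0)
Wall sequence: TLB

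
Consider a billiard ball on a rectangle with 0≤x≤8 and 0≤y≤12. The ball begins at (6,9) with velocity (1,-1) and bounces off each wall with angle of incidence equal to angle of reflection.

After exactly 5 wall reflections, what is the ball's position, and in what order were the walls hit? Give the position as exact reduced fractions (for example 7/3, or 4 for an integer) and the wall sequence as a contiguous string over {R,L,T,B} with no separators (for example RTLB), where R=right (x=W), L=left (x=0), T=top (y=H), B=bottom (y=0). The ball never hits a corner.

Final position: (5,12)
Wall sequence: RBLRT

1. t=2 → R at (8,7); v=(-1,-1)
2. t=7 → B at (1,0); v=(-1,1)
3. t=1 → L at (0,1); v=(1,1)
4. t=8 → R at (8,9); v=(-1,1)
5. t=3 → T at (5,12); v=(-1,-1)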